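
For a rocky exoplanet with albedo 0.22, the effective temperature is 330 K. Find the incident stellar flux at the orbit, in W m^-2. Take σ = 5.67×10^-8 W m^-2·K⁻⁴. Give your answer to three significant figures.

3450 W m^-2

Invert the energy balance for S: S = 4σT⁴/(1−α).
The emitted flux is σT⁴ = 672.4 W m^-2.
So S = 4×672.4/(1−0.22) = 3448 W m^-2.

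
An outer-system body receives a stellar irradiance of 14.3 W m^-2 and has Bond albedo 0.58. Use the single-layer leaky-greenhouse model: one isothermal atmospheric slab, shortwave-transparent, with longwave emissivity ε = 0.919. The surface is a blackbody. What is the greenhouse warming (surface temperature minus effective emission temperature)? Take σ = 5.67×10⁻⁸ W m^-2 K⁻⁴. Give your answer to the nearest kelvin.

At the top of the atmosphere, σT_e⁴ = S(1−α)/4 = 1.502 W m^-2, giving T_e = 71.74 K.
Surface balance with a leaky layer gives σT_s⁴ = σT_e⁴·2/(2−ε), so T_s = T_e·[2/(2−0.919)]^(1/4) = 83.66 K.
T_s − T_e = 83.66 − 71.74 = 11.93 K.

12 K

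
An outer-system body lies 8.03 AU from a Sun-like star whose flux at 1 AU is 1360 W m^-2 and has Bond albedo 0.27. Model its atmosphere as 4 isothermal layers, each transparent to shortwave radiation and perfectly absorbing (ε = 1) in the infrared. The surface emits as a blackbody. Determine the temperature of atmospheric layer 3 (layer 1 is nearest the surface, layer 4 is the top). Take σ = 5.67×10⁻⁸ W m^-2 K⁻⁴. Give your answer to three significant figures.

108 K

Flux at the orbit: S = 1360/(8.03)² = 21.09 W m^-2.
OLR = S(1−α)/4 = 3.849 W m^-2; the top layer radiates at T_e = 90.77 K.
The net upward flux σT_e⁴ is constant between every pair of levels, so T_k⁴ = (N+1−k)T_e⁴.
T_3 = (2)^(1/4)·90.77 = 107.9 K.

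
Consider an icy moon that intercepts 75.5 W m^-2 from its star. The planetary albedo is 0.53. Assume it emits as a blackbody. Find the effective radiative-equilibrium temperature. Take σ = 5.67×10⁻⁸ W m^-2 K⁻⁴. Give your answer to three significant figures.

112 K

Averaging over the sphere, the absorbed flux is S(1−α)/4 = 8.871 W m^-2.
Balancing against σT⁴: T = (8.871/5.67×10⁻⁸)^(1/4) = 111.8 K.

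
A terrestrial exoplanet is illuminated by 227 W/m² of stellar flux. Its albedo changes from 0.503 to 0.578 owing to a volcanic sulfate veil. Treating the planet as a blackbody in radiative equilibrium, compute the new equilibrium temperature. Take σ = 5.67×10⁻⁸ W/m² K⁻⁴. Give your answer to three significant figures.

T₂ = [S(1−α₂)/(4σ)]^(1/4) = [227.0·0.422/(4σ)]^(1/4) = 143.4 K.

143 kelvin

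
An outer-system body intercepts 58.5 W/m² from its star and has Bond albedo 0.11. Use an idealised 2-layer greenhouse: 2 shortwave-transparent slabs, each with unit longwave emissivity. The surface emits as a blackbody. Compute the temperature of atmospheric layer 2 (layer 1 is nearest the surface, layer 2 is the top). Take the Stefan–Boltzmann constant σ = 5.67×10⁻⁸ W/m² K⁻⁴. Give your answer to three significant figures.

Top-of-atmosphere balance: σT_e⁴ = S(1−α)/4 = 13.02 W/m² → T_e = 123.1 K.
The net upward flux σT_e⁴ is constant between every pair of levels, so T_k⁴ = (N+1−k)T_e⁴.
T_2 = (1)^(1/4)·123.1 = 123.1 K.

123 K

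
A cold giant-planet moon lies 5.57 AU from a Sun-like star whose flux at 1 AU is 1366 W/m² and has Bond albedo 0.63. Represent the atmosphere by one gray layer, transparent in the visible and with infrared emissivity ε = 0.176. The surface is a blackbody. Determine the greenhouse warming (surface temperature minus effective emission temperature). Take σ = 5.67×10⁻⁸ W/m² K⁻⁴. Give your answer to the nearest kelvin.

2 K

Irradiance scales as 1/d², so S = 1366 W/m² × (1/5.57)² = 44.03 W/m².
The planet radiates to space at T_e = [S(1−α)/(4σ)]^(1/4) = 92.06 K.
For a single slab of emissivity ε, T_s⁴ = 2T_e⁴/(2−ε); thus T_s = 92.06·(1.096)^(1/4) = 94.21 K.
T_s − T_e = 94.21 − 92.06 = 2.145 K.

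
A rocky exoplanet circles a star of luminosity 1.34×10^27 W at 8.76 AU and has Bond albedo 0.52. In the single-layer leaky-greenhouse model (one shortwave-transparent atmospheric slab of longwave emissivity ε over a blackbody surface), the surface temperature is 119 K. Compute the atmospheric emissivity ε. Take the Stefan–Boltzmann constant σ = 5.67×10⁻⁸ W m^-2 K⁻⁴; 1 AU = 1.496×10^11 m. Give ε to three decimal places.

0.689

d = 8.76 × 1.496×10^11 m = 1.310×10^12 m.
Flux at the orbit: S = L/(4πd²) = 1.34×10^27/(4π·(1.31×10^12)²) = 62.09 W m^-2.
TOA balance gives T_e = 107.1 K.
Inverting T_s⁴ = 2T_e⁴/(2−ε): (T_e/T_s)⁴ = 0.6553, so ε = 2(1 − 0.6553) = 0.6894.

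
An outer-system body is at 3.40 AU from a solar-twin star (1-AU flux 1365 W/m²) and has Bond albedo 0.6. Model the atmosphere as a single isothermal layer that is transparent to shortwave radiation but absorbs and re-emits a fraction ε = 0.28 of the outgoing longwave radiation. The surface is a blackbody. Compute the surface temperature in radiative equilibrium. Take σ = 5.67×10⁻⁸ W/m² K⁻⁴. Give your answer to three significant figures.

Flux at the orbit: S = 1365/(3.40)² = 118.1 W/m².
Effective emission temperature (TOA balance): σT_e⁴ = S(1−α)/4 = 11.81 W/m² → T_e = 120.1 K.
For a single slab of emissivity ε, T_s⁴ = 2T_e⁴/(2−ε); thus T_s = 120.1·(1.163)^(1/4) = 124.7 K.

125 kelvin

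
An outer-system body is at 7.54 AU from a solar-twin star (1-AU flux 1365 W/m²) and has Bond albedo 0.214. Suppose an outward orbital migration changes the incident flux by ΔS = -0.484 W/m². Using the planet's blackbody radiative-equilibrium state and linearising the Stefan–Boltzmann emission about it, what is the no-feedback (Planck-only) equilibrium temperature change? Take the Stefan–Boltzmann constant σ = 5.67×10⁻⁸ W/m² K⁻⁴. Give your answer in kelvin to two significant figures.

-0.48 K

By the inverse-square law, S = 1365/7.54² = 24.01 W/m².
Reference equilibrium: T_e = [S(1−α)/(4σ)]^(1/4) = 95.51 K.
Only a fraction (1−α) is absorbed and it's spread over 4πR², so ΔF = (1−α)ΔS/4 = -0.09511 W/m².
Planck response: λ_P = 4σT_e³ = 4·5.67×10⁻⁸·(95.51)³ = 0.1976 W/m²/K.
ΔT₀ = ΔF/λ_P = -0.09511/0.1976 = -0.481 K.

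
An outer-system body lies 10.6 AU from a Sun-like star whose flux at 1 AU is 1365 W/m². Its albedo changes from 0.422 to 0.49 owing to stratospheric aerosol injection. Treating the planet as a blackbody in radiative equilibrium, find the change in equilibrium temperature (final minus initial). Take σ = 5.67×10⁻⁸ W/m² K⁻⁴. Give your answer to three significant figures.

-2.30 kelvin

Flux at the orbit: S = 1365/(10.6)² = 12.15 W/m².
Before: T₁ = [12.15·0.578/(4σ)]^(1/4) = 74.59 K.
Final:   T₂ = [S(1−0.49)/(4σ)]^(1/4) = 72.30 K.
Change: 72.30 − 74.59 = -2.298 K.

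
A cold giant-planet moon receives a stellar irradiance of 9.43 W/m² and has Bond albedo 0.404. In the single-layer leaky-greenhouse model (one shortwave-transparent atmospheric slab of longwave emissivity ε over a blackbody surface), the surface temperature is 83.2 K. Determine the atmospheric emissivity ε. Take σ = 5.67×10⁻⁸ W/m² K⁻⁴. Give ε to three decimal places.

0.966

Effective temperature: T_e = [S(1−α)/(4σ)]^(1/4) = 70.56 K.
Since (2−ε)/2 = (T_e/T_s)⁴ = 0.5172, ε = 0.9657.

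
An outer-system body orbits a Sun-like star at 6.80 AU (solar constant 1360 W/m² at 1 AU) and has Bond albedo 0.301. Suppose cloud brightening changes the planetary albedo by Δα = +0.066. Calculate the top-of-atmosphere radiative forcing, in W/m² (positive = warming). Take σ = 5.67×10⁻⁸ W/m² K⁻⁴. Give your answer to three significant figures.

-0.485 W/m²

Flux at the orbit: S = 1360/(6.80)² = 29.41 W/m².
The change in absorbed flux is Δ[S(1−α)/4] = −SΔα/4 = -0.4853 W/m².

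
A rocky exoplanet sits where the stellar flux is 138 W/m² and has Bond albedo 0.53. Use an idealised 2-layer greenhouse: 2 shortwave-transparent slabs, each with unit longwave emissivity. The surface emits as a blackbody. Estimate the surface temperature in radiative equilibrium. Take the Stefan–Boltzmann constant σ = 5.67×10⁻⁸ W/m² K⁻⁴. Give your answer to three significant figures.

Top-of-atmosphere balance: σT_e⁴ = S(1−α)/4 = 16.21 W/m² → T_e = 130.0 K.
Layer-by-layer balance gives σT_s⁴ = (N+1)σT_e⁴, so T_s = 3^¼·130.0 = 171.1 K.

171 K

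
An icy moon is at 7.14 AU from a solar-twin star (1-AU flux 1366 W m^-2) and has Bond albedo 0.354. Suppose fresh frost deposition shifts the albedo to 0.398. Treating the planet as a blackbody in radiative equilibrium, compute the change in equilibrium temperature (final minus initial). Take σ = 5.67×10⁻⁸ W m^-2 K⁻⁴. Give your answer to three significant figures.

-1.63 K

Irradiance scales as 1/d², so S = 1366 W m^-2 × (1/7.14)² = 26.80 W m^-2.
Before: T₁ = [26.80·0.646/(4σ)]^(1/4) = 93.47 K.
Final:   T₂ = [S(1−0.398)/(4σ)]^(1/4) = 91.83 K.
ΔT = T₂ − T₁ = -1.634 K.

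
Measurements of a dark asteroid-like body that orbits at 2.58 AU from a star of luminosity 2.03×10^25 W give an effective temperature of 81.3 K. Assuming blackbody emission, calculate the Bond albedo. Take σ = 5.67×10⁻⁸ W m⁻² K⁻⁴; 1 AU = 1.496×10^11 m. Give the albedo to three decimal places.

d = 2.58 × 1.496×10^11 m = 3.860×10^11 m.
Flux at the orbit: S = L/(4πd²) = 2.03×10^25/(4π·(3.86×10^11)²) = 10.84 W m⁻².
Rearranging the radiative balance, α = 1 − 4σT⁴/S.
σT⁴ = 2.477 W m⁻², so 4σT⁴ = 9.908 W m⁻².
Hence α = 1 − 9.908/10.84 = 0.0863.

0.086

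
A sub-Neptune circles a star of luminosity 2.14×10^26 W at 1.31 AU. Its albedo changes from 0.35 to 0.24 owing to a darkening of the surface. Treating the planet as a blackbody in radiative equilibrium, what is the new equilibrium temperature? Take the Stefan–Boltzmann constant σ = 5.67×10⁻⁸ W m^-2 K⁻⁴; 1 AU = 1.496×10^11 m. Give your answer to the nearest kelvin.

196 K

d = 1.31 × 1.496×10^11 m = 1.960×10^11 m.
Spreading L over a sphere of radius d: S = 2.14×10^26/(4π·1.96×10^11²) = 443.4 W m^-2.
T₂ = [S(1−α₂)/(4σ)]^(1/4) = [443.4·0.76/(4σ)]^(1/4) = 196.3 K.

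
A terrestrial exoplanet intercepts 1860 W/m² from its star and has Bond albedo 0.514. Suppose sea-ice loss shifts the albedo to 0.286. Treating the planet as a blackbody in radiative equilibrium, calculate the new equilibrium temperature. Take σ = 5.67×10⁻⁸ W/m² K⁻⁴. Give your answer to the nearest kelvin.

T₂ = [S(1−α₂)/(4σ)]^(1/4) = [1860·0.714/(4σ)]^(1/4) = 276.6 K.

277 kelvin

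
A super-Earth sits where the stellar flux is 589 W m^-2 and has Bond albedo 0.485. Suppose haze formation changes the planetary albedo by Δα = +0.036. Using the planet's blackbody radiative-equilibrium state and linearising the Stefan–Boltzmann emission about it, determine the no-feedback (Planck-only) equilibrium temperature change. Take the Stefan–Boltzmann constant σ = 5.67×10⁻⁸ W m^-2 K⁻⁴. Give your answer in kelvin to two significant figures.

-3.3 K

Unperturbed T_e = [589.0·(1−0.485)/(4σ)]^¼ = 191.2 K.
ΔF = −(S/4)Δα = −(589.0/4)×(+0.036) = -5.301 W m^-2.
Planck response: λ_P = 4σT_e³ = 4·5.67×10⁻⁸·(191.2)³ = 1.586 W m^-2/K.
ΔT₀ = ΔF/λ_P = -5.301/1.586 = -3.34 K.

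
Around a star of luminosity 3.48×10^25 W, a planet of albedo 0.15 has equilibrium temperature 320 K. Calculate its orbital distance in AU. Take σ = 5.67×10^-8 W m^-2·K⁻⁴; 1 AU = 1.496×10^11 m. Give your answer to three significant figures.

Energy balance gives S = 4σT⁴/(1−α) = 2798 W m^-2.
Then d = [L/(4πS)]^(1/2) = 3.146×10^10 m, i.e. 0.2103 AU.

0.210 AU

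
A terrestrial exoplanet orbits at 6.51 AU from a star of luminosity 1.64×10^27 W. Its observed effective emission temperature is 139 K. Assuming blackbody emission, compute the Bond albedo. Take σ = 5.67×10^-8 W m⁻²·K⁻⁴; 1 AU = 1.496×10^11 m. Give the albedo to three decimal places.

Orbital distance: d = 6.51 AU = 9.739×10^11 m.
S = L/(4πd²) = 137.6 W m⁻².
Energy balance: S(1−α)/4 = σT⁴, so 1−α = 4σT⁴/S.
σT⁴ = 21.17 W m⁻², so 4σT⁴ = 84.66 W m⁻².
Hence α = 1 − 84.66/137.6 = 0.3847.

0.385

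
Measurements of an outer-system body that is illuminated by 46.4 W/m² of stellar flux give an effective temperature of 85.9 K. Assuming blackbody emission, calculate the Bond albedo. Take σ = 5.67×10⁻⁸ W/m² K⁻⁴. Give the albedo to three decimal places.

Rearranging the radiative balance, α = 1 − 4σT⁴/S.
4σT⁴ = 4·5.67×10⁻⁸·(85.9)⁴ = 12.35 W/m².
1−α = 12.35/46.40 = 0.2661, so α = 0.7339.

0.734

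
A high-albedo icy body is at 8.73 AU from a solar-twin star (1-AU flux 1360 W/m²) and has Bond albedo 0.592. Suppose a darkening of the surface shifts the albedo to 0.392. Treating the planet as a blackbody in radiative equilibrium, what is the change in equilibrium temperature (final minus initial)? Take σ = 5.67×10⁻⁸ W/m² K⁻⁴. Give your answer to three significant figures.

7.89 K

By the inverse-square law, S = 1360/8.73² = 17.84 W/m².
Initial: T₁ = [S(1−0.592)/(4σ)]^(1/4) = 75.27 K.
With α = 0.392, T₂ = 83.17 K.
Change: 83.17 − 75.27 = 7.894 K.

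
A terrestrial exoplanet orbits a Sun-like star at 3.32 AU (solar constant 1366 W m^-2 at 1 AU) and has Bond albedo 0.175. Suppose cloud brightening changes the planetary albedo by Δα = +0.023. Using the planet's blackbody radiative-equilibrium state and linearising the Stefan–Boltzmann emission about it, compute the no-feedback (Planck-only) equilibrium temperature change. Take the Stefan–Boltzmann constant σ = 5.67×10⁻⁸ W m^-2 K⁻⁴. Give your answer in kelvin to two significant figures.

-1.0 K

Irradiance scales as 1/d², so S = 1366 W m^-2 × (1/3.32)² = 123.9 W m^-2.
The baseline emission temperature is T_e = 145.7 K.
The change in absorbed flux is Δ[S(1−α)/4] = −SΔα/4 = -0.7126 W m^-2.
The Planck feedback parameter is 4σT_e³ = 0.7017 W m^-2/K.
Hence the no-feedback warming is ΔF/(4σT_e³) = -1.02 K.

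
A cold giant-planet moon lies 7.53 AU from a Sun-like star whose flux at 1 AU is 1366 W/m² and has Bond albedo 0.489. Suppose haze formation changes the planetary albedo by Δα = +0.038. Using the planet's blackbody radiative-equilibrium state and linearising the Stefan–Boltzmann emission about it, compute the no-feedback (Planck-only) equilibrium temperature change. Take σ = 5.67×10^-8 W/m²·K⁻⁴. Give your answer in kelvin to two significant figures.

-1.6 K

By the inverse-square law, S = 1366/7.53² = 24.09 W/m².
The baseline emission temperature is T_e = 85.83 K.
TOA radiative forcing: ΔF = −S·Δα/4 = −24.09·(+0.038)/4 = -0.2289 W/m².
Planck response: λ_P = 4σT_e³ = 4·5.67×10⁻⁸·(85.83)³ = 0.1434 W/m²/K.
So ΔT₀ = -0.2289/0.1434 = -1.60 K.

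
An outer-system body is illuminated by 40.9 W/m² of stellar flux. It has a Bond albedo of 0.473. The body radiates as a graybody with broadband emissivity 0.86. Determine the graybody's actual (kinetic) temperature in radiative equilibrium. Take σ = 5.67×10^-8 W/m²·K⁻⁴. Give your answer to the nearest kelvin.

The planet absorbs (1−α)S over its disc πR² and re-emits over 4πR², so the mean absorbed flux is (1−0.473)·40.90/4 = 5.389 W/m².
Equating to εσT⁴ with ε = 0.86: T = (5.389/0.86σ)^(1/4) = 102.5 K.

103 kelvin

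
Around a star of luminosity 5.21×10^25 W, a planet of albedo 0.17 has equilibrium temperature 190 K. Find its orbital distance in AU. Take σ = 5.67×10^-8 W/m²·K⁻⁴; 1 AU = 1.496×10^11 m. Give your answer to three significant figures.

0.721 AU

Energy balance gives S = 4σT⁴/(1−α) = 356.1 W/m².
From L = 4πd²S, d = √(5.21×10^25/(4π·356.1)) = 1.079×10^11 m = 0.7213 AU.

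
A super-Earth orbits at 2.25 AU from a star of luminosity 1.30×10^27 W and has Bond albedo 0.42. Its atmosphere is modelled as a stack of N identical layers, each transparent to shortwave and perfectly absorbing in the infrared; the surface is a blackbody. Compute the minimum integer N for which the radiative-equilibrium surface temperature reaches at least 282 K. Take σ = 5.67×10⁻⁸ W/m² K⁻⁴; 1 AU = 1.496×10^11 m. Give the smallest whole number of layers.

Orbital distance: d = 2.25 AU = 3.366×10^11 m.
Flux at the orbit: S = L/(4πd²) = 1.30×10^27/(4π·(3.37×10^11)²) = 913.1 W/m².
OLR = S(1−α)/4 = 132.4 W/m²; the top layer radiates at T_e = 219.8 K.
Since T_s⁴ = (N+1)T_e⁴, we need N ≥ (T_s/T_e)⁴ − 1 = 1.708.
The minimum whole number is N = 2.

2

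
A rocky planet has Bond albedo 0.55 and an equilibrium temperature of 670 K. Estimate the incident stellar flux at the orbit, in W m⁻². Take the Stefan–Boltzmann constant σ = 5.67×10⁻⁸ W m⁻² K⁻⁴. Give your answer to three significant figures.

1.02×10^5 W m⁻²

From S(1−α)/4 = σT⁴: S = 4σT⁴/(1−α).
σT⁴ = 5.67×10⁻⁸·(670)⁴ = 11430 W m⁻².
So S = 4×11430/(1−0.55) = 1.016×10^5 W m⁻².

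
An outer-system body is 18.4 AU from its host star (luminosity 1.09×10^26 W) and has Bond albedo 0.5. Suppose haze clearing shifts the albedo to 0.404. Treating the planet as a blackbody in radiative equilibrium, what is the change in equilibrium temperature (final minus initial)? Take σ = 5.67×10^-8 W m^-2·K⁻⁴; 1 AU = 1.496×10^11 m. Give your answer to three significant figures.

d = 18.4 × 1.496×10^11 m = 2.753×10^12 m.
Spreading L over a sphere of radius d: S = 1.09×10^26/(4π·2.75×10^12²) = 1.145 W m^-2.
With α = 0.5, T₁ = 39.86 K.
With α = 0.404, T₂ = 41.65 K.
ΔT = T₂ − T₁ = 1.789 K.

1.79 kelvin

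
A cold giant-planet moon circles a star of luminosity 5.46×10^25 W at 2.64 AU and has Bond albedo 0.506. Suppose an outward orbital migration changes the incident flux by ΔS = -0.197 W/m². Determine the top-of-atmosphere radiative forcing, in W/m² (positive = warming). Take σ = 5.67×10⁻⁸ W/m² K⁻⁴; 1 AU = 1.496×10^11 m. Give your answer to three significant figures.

Orbital distance: d = 2.64 AU = 3.949×10^11 m.
Spreading L over a sphere of radius d: S = 5.46×10^25/(4π·3.95×10^11²) = 27.86 W/m².
ΔF = Δ[S(1−α)]/4 = (1−0.506)·-0.197/4 = -0.02433 W/m².

-0.0243 W/m²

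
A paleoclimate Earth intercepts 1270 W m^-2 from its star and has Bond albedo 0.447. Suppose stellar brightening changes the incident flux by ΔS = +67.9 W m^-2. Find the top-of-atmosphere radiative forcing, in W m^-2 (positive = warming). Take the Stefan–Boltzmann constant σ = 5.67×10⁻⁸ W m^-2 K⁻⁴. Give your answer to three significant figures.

9.39 W m^-2

Only a fraction (1−α) is absorbed and it's spread over 4πR², so ΔF = (1−α)ΔS/4 = 9.387 W m^-2.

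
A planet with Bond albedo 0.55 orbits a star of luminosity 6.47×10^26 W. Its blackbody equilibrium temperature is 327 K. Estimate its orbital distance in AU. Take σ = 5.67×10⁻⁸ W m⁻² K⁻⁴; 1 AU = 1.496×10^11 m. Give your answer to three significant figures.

The flux needed for this T is 4σT⁴/(1−0.55) = 5763 W m⁻².
From L = 4πd²S, d = √(6.47×10^26/(4π·5763)) = 9.452×10^10 m = 0.6318 AU.

0.632 AU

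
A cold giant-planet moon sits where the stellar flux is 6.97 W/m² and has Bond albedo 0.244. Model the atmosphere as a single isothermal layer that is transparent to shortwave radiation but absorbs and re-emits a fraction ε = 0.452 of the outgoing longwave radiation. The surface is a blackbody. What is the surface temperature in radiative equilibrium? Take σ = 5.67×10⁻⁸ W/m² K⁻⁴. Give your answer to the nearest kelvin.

At the top of the atmosphere, σT_e⁴ = S(1−α)/4 = 1.317 W/m², giving T_e = 69.43 K.
Surface balance with a leaky layer gives σT_s⁴ = σT_e⁴·2/(2−ε), so T_s = T_e·[2/(2−0.452)]^(1/4) = 74.02 K.

74 K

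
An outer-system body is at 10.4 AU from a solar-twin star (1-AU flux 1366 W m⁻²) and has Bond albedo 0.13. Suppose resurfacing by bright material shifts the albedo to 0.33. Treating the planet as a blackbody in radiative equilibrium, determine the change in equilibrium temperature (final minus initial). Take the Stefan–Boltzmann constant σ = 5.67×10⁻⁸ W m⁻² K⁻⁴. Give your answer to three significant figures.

-5.27 kelvin

Flux at the orbit: S = 1366/(10.4)² = 12.63 W m⁻².
Initial: T₁ = [S(1−0.13)/(4σ)]^(1/4) = 83.43 K.
Final:   T₂ = [S(1−0.33)/(4σ)]^(1/4) = 78.15 K.
ΔT = T₂ − T₁ = -5.274 K.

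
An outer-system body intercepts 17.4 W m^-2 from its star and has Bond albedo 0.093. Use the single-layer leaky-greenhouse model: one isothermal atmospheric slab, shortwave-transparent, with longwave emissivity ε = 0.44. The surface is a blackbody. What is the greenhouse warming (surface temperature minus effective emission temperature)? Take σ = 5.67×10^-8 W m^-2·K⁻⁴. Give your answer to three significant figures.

Effective emission temperature (TOA balance): σT_e⁴ = S(1−α)/4 = 3.945 W m^-2 → T_e = 91.33 K.
Surface balance with a leaky layer gives σT_s⁴ = σT_e⁴·2/(2−ε), so T_s = T_e·[2/(2−0.44)]^(1/4) = 97.19 K.
Greenhouse warming: T_s − T_e = 5.853 K.

5.85 K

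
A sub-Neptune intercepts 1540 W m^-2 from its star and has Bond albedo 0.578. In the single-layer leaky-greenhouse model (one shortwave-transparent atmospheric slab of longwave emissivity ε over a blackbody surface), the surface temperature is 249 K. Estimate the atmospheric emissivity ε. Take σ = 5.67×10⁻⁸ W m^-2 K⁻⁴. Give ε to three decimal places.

First, T_e = [1540·(1−0.578)/(4σ)]^(1/4) = 231.4 K.
Inverting T_s⁴ = 2T_e⁴/(2−ε): (T_e/T_s)⁴ = 0.7454, so ε = 2(1 − 0.7454) = 0.5092.

0.509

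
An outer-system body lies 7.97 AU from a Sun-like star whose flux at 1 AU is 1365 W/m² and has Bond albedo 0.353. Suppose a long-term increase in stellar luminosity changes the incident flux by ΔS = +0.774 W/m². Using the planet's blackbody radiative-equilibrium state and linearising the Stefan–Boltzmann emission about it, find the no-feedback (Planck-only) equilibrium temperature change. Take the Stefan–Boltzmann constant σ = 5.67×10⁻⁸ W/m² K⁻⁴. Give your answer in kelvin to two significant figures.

0.80 K

Irradiance scales as 1/d², so S = 1365 W/m² × (1/7.97)² = 21.49 W/m².
Unperturbed T_e = [21.49·(1−0.353)/(4σ)]^¼ = 88.48 K.
Only a fraction (1−α) is absorbed and it's spread over 4πR², so ΔF = (1−α)ΔS/4 = 0.1252 W/m².
Planck response: λ_P = 4σT_e³ = 4·5.67×10⁻⁸·(88.48)³ = 0.1571 W/m²/K.
Hence the no-feedback warming is ΔF/(4σT_e³) = 0.797 K.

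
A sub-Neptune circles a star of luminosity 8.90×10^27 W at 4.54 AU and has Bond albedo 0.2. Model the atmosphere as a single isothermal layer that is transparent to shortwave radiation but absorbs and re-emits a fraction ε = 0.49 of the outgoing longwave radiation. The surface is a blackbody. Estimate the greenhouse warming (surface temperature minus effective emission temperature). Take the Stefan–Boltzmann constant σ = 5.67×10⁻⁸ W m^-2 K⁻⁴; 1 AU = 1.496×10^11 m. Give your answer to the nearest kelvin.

20 K

Orbital distance: d = 4.54 AU = 6.792×10^11 m.
S = L/(4πd²) = 1535 W m^-2.
The planet radiates to space at T_e = [S(1−α)/(4σ)]^(1/4) = 271.3 K.
The surface balance (absorbed SW + ε·downward IR = σT_s⁴) with T_a⁴ = T_s⁴/2 reduces to T_s = T_e·[2/(2−ε)]^¼ = 291.0 K.
The atmosphere warms the surface by 19.75 K.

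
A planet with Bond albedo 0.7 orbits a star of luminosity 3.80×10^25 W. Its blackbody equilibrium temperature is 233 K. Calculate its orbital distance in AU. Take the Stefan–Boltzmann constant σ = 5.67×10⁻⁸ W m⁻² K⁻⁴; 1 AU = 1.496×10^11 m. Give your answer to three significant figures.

0.246 AU

Energy balance gives S = 4σT⁴/(1−α) = 2228 W m⁻².
From L = 4πd²S, d = √(3.80×10^25/(4π·2228)) = 3.684×10^10 m = 0.2463 AU.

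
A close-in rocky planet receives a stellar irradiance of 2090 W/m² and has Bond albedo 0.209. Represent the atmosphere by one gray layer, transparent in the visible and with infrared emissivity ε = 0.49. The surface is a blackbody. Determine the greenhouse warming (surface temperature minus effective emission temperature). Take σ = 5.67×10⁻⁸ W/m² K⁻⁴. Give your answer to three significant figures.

The planet radiates to space at T_e = [S(1−α)/(4σ)]^(1/4) = 292.2 K.
The surface balance (absorbed SW + ε·downward IR = σT_s⁴) with T_a⁴ = T_s⁴/2 reduces to T_s = T_e·[2/(2−ε)]^¼ = 313.5 K.
Greenhouse warming: T_s − T_e = 21.27 K.

21.3 K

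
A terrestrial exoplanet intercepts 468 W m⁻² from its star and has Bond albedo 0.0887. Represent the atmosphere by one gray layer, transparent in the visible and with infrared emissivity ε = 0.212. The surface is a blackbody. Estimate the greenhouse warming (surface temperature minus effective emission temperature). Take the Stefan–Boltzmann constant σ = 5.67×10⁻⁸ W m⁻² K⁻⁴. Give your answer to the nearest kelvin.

The planet radiates to space at T_e = [S(1−α)/(4σ)]^(1/4) = 208.2 K.
For a single slab of emissivity ε, T_s⁴ = 2T_e⁴/(2−ε); thus T_s = 208.2·(1.119)^(1/4) = 214.2 K.
The atmosphere warms the surface by 5.916 K.

6 K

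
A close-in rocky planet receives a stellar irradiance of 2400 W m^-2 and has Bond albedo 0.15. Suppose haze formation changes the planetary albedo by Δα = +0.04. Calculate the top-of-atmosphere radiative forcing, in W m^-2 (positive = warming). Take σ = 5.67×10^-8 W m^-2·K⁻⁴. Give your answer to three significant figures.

ΔF = −(S/4)Δα = −(2400/4)×(+0.04) = -24.00 W m^-2.

-24.0 W m^-2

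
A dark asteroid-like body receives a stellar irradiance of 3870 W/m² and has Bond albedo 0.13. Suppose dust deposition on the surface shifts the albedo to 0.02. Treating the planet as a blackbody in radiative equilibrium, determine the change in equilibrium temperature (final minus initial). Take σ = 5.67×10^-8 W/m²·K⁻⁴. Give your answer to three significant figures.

With α = 0.13, T₁ = 349.1 K.
Final:   T₂ = [S(1−0.02)/(4σ)]^(1/4) = 359.6 K.
ΔT = T₂ − T₁ = 10.55 K.

10.5 kelvin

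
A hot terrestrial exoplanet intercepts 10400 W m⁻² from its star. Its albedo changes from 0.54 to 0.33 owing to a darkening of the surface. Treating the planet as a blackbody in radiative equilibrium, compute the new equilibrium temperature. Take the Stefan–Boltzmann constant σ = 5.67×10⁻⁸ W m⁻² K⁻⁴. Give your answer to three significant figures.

419 K

With the new albedo, S(1−α₂)/4 = 1742 W m⁻², so T₂ = 418.7 K.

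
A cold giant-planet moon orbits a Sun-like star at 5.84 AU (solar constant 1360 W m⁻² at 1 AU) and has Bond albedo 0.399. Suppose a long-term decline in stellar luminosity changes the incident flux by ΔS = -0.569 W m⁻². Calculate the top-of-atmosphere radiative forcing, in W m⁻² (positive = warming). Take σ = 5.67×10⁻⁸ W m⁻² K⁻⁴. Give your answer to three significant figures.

-0.0855 W m⁻²

Flux at the orbit: S = 1360/(5.84)² = 39.88 W m⁻².
Only a fraction (1−α) is absorbed and it's spread over 4πR², so ΔF = (1−α)ΔS/4 = -0.08549 W m⁻².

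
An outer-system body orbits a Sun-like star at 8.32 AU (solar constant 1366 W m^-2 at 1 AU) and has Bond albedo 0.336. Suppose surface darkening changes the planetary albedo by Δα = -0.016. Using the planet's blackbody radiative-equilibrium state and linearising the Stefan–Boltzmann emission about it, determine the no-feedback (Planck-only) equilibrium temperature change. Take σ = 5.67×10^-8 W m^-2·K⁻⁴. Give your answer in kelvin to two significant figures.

0.53 K

By the inverse-square law, S = 1366/8.32² = 19.73 W m^-2.
Reference equilibrium: T_e = [S(1−α)/(4σ)]^(1/4) = 87.18 K.
The change in absorbed flux is Δ[S(1−α)/4] = −SΔα/4 = 0.07893 W m^-2.
Planck response: λ_P = 4σT_e³ = 4·5.67×10⁻⁸·(87.18)³ = 0.1503 W m^-2/K.
Hence the no-feedback warming is ΔF/(4σT_e³) = 0.525 K.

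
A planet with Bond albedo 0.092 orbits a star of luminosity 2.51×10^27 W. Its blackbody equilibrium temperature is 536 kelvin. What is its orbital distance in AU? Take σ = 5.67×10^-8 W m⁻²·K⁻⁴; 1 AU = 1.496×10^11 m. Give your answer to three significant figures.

Energy balance gives S = 4σT⁴/(1−α) = 20620 W m⁻².
S = L/(4πd²) → d = √(L/4πS) = √(2.51×10^27/(4π·20620)) = 9.843×10^10 m = 0.6579 AU.

0.658 AU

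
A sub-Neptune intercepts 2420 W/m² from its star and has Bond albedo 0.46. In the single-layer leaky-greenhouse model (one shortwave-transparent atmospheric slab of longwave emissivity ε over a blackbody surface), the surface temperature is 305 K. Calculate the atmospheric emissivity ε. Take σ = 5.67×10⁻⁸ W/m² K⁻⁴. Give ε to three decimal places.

TOA balance gives T_e = 275.5 K.
Since (2−ε)/2 = (T_e/T_s)⁴ = 0.6658, ε = 0.6683.

0.668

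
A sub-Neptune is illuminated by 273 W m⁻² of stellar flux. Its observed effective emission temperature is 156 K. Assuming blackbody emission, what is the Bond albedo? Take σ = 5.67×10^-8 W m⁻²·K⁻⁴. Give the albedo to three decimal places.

From σT⁴ = S(1−α)/4 we invert for α: 1−α = 4σT⁴/S.
4σT⁴ = 4·5.67×10⁻⁸·(156)⁴ = 134.3 W m⁻².
Hence α = 1 − 134.3/273.0 = 0.5080.

0.508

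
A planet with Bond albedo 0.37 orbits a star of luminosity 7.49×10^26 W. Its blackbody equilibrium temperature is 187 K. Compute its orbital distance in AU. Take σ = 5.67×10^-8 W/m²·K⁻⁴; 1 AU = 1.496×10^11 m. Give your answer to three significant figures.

Required flux: S = 4σT⁴/(1−α) = 440.2 W/m².
From L = 4πd²S, d = √(7.49×10^26/(4π·440.2)) = 3.680×10^11 m = 2.460 AU.

2.46 AU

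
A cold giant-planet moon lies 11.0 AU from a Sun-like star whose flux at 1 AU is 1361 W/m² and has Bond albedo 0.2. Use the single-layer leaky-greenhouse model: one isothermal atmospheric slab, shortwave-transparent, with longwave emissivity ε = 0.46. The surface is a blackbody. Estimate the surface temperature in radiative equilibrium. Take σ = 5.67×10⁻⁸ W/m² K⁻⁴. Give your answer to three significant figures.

84.7 K

Irradiance scales as 1/d², so S = 1361 W/m² × (1/11.0)² = 11.25 W/m².
Effective emission temperature (TOA balance): σT_e⁴ = S(1−α)/4 = 2.250 W/m² → T_e = 79.37 K.
Surface balance with a leaky layer gives σT_s⁴ = σT_e⁴·2/(2−ε), so T_s = T_e·[2/(2−0.46)]^(1/4) = 84.72 K.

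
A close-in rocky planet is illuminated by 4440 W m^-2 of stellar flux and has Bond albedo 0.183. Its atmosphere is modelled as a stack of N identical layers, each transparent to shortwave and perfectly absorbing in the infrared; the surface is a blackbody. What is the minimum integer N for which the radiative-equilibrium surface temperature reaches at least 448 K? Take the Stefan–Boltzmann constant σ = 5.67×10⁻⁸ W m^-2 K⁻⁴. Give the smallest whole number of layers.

2

OLR = S(1−α)/4 = 906.9 W m^-2; the top layer radiates at T_e = 355.6 K.
T_s = (N+1)^(1/4)·T_e ≥ 448 K requires N+1 ≥ (T_s/T_e)⁴ = (448/355.6)⁴ = 2.519.
So N ≥ 1.519; the smallest integer is N = 2.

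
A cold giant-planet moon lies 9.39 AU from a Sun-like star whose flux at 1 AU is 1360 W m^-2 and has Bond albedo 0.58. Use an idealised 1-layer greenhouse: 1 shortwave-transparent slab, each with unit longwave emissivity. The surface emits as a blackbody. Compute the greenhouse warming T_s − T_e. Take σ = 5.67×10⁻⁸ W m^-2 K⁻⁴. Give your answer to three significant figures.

13.8 K

By the inverse-square law, S = 1360/9.39² = 15.42 W m^-2.
Top-of-atmosphere balance: σT_e⁴ = S(1−α)/4 = 1.620 W m^-2 → T_e = 73.11 K.
T_s = (N+1)^(1/4)·T_e = 86.94 K.
Warming: T_s − T_e = 13.83 K.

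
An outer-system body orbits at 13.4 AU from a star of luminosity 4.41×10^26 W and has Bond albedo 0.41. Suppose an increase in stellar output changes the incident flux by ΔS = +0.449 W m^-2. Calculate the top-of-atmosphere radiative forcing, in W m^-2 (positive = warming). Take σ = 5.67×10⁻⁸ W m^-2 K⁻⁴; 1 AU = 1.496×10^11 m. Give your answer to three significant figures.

0.0662 W m^-2

Orbital distance: d = 13.4 AU = 2.005×10^12 m.
Spreading L over a sphere of radius d: S = 4.41×10^26/(4π·2.00×10^12²) = 8.733 W m^-2.
ΔF = Δ[S(1−α)]/4 = (1−0.41)·+0.449/4 = 0.06623 W m^-2.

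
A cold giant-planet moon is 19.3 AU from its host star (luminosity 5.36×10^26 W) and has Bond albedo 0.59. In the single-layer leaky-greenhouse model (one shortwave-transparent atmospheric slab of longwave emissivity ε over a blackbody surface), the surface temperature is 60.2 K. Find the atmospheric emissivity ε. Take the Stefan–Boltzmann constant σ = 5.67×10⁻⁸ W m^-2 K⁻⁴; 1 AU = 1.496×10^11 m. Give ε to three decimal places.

0.591

d = 19.3 × 1.496×10^11 m = 2.887×10^12 m.
Spreading L over a sphere of radius d: S = 5.36×10^26/(4π·2.89×10^12²) = 5.117 W m^-2.
Effective temperature: T_e = [S(1−α)/(4σ)]^(1/4) = 55.15 K.
Inverting T_s⁴ = 2T_e⁴/(2−ε): (T_e/T_s)⁴ = 0.7043, so ε = 2(1 − 0.7043) = 0.5915.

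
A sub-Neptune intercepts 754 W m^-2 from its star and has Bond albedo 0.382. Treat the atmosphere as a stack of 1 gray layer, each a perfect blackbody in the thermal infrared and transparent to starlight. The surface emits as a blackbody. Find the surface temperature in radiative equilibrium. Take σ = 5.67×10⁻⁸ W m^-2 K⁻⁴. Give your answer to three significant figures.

253 K

Top-of-atmosphere balance: σT_e⁴ = S(1−α)/4 = 116.5 W m^-2 → T_e = 212.9 K.
With N = 1 opaque layers, T_s = (N+1)^(1/4)·T_e = 2^(1/4)·212.9 = 253.2 K.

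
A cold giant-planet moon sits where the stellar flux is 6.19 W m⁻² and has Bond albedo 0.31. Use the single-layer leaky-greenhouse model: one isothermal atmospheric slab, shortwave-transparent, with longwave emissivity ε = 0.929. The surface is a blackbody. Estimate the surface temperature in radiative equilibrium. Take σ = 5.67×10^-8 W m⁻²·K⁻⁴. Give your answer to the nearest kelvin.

77 K

At the top of the atmosphere, σT_e⁴ = S(1−α)/4 = 1.068 W m⁻², giving T_e = 65.88 K.
Surface balance with a leaky layer gives σT_s⁴ = σT_e⁴·2/(2−ε), so T_s = T_e·[2/(2−0.929)]^(1/4) = 77.01 K.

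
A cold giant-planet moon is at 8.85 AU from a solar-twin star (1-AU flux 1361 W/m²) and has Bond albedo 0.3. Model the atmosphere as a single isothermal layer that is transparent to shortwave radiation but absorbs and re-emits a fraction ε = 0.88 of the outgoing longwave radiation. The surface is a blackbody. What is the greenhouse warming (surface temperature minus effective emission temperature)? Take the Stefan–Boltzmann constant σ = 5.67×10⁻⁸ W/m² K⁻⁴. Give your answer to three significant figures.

13.3 K

Flux at the orbit: S = 1361/(8.85)² = 17.38 W/m².
At the top of the atmosphere, σT_e⁴ = S(1−α)/4 = 3.041 W/m², giving T_e = 85.58 K.
For a single slab of emissivity ε, T_s⁴ = 2T_e⁴/(2−ε); thus T_s = 85.58·(1.786)^(1/4) = 98.93 K.
Greenhouse warming: T_s − T_e = 13.35 K.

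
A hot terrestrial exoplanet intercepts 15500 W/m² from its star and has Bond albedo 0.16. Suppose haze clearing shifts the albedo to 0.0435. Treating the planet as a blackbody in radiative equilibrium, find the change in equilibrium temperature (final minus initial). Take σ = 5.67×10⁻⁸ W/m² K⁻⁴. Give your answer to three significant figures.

Initial: T₁ = [S(1−0.16)/(4σ)]^(1/4) = 489.5 K.
After:  T₂ = [15500·0.957/(4σ)]^(1/4) = 505.6 K.
ΔT = T₂ − T₁ = 16.15 K.

16.2 K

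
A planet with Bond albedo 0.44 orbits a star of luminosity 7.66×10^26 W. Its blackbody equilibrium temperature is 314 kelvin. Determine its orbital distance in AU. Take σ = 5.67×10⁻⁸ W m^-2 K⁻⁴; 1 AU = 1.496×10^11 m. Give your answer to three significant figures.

0.832 AU

The flux needed for this T is 4σT⁴/(1−0.44) = 3937 W m^-2.
Then d = [L/(4πS)]^(1/2) = 1.244×10^11 m, i.e. 0.8317 AU.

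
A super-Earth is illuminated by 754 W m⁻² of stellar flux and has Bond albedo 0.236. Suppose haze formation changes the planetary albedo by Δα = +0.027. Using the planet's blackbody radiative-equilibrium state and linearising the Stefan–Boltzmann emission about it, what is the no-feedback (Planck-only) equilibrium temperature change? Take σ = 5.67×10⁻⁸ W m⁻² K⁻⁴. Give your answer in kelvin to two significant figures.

Reference equilibrium: T_e = [S(1−α)/(4σ)]^(1/4) = 224.5 K.
ΔF = −(S/4)Δα = −(754.0/4)×(+0.027) = -5.090 W m⁻².
Linearising σT⁴ gives d(σT⁴)/dT = 4σT_e³ = 2.566 W m⁻² per K.
So ΔT₀ = -5.090/2.566 = -1.98 K.

-2.0 K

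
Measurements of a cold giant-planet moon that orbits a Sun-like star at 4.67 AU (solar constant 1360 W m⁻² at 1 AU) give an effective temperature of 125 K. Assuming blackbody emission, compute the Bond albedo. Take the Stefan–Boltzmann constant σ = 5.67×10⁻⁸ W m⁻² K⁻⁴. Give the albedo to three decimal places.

Flux at the orbit: S = 1360/(4.67)² = 62.36 W m⁻².
Energy balance: S(1−α)/4 = σT⁴, so 1−α = 4σT⁴/S.
4σT⁴ = 4·5.67×10⁻⁸·(125)⁴ = 55.37 W m⁻².
1−α = 55.37/62.36 = 0.8879, so α = 0.1121.

0.112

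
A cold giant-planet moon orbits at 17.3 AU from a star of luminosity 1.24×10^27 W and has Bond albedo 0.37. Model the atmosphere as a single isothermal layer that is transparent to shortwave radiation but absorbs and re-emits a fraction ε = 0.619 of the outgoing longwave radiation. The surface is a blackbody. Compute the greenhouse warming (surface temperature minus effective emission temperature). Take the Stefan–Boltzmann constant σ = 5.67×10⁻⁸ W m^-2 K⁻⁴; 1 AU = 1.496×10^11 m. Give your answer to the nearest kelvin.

d = 17.3 × 1.496×10^11 m = 2.588×10^12 m.
Spreading L over a sphere of radius d: S = 1.24×10^27/(4π·2.59×10^12²) = 14.73 W m^-2.
At the top of the atmosphere, σT_e⁴ = S(1−α)/4 = 2.320 W m^-2, giving T_e = 79.98 K.
Surface balance with a leaky layer gives σT_s⁴ = σT_e⁴·2/(2−ε), so T_s = T_e·[2/(2−0.619)]^(1/4) = 87.74 K.
T_s − T_e = 87.74 − 79.98 = 7.759 K.

8 K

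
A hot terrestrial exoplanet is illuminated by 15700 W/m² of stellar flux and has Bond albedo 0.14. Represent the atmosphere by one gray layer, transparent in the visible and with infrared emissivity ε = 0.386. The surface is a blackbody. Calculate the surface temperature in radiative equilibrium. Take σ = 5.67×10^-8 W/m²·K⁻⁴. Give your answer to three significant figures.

521 kelvin

Effective emission temperature (TOA balance): σT_e⁴ = S(1−α)/4 = 3376 W/m² → T_e = 494.0 K.
The surface balance (absorbed SW + ε·downward IR = σT_s⁴) with T_a⁴ = T_s⁴/2 reduces to T_s = T_e·[2/(2−ε)]^¼ = 521.2 K.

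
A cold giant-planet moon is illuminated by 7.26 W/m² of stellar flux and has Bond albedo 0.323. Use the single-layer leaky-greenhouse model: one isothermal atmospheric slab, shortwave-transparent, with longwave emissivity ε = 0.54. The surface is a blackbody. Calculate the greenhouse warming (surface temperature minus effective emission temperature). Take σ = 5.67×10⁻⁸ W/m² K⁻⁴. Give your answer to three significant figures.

The planet radiates to space at T_e = [S(1−α)/(4σ)]^(1/4) = 68.23 K.
For a single slab of emissivity ε, T_s⁴ = 2T_e⁴/(2−ε); thus T_s = 68.23·(1.37)^(1/4) = 73.81 K.
T_s − T_e = 73.81 − 68.23 = 5.585 K.

5.58 K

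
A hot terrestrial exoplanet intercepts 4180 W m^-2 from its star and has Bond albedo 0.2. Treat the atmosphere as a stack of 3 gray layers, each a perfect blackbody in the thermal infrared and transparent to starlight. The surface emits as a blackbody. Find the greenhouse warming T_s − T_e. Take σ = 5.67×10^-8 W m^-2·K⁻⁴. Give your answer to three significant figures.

144 K

OLR = S(1−α)/4 = 836.0 W m^-2; the top layer radiates at T_e = 348.5 K.
Surface: T_s = (4)^¼·T_e = 492.8 K.
Warming: T_s − T_e = 144.3 K.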